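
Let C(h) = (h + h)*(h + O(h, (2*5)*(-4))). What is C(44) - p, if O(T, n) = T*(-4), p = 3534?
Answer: -15150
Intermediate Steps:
O(T, n) = -4*T
C(h) = -6*h² (C(h) = (h + h)*(h - 4*h) = (2*h)*(-3*h) = -6*h²)
C(44) - p = -6*44² - 1*3534 = -6*1936 - 3534 = -11616 - 3534 = -15150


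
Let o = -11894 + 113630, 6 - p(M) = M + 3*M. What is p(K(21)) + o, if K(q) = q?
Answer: 101658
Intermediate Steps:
p(M) = 6 - 4*M (p(M) = 6 - (M + 3*M) = 6 - 4*M)
o = 101736
p(K(21)) + o = (6 - 4*21) + 101736 = (6 - 84) + 101736 = -78 + 101736 = 101658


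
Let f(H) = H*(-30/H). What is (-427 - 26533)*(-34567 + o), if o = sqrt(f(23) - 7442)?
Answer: 931926320 - 107840*I*sqrt(467) ≈ 9.3193e+8 - 2.3304e+6*I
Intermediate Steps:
f(H) = -30
o = 4*I*sqrt(467) (o = sqrt(-30 - 7442) = sqrt(-7472) = 4*I*sqrt(467) ≈ 86.441*I)
(-427 - 26533)*(-34567 + o) = (-427 - 26533)*(-34567 + 4*I*sqrt(467)) = -26960*(-34567 + 4*I*sqrt(467)) = 931926320 - 107840*I*sqrt(467)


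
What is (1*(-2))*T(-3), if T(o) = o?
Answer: 6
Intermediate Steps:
(1*(-2))*T(-3) = (1*(-2))*(-3) = -2*(-3) = 6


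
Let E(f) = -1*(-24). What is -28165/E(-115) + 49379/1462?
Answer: -19996067/17544 ≈ -1139.8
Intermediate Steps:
E(f) = 24
-28165/E(-115) + 49379/1462 = -28165/24 + 49379/1462 = -19996067/17544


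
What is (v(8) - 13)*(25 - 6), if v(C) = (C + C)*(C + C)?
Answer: 4617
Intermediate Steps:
v(C) = 4*C**2 (v(C) = (2*C)*(2*C) = 4*C**2)
(v(8) - 13)*(25 - 6) = (4*8**2 - 13)*(25 - 6) = (4*64 - 13)*19 = (256 - 13)*19 = 243*19 = 4617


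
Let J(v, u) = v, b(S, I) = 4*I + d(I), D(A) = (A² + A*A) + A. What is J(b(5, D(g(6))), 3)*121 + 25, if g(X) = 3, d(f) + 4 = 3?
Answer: 10068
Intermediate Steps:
d(f) = -1 (d(f) = -4 + 3 = -1)
D(A) = A + 2*A² (D(A) = (A² + A²) + A = 2*A² + A = A + 2*A²)
b(S, I) = -1 + 4*I (b(S, I) = 4*I - 1 = -1 + 4*I)
J(b(5, D(g(6))), 3)*121 + 25 = (-1 + 4*(3*(1 + 2*3)))*121 + 25 = (-1 + 4*(3*(1 + 6)))*121 + 25 = (-1 + 4*(3*7))*121 + 25 = (-1 + 4*21)*121 + 25 = (-1 + 84)*121 + 25 = 83*121 + 25 = 10043 + 25 = 10068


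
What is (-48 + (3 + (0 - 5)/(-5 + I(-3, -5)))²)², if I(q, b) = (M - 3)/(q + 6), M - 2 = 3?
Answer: 26998416/28561 ≈ 945.29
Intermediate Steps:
M = 5 (M = 2 + 3 = 5)
I(q, b) = 2/(6 + q) (I(q, b) = (5 - 3)/(q + 6) = 2/(6 + q))
(-48 + (3 + (0 - 5)/(-5 + I(-3, -5)))²)² = (-48 + (3 + (0 - 5)/(-5 + 2/(6 - 3)))²)² = (-48 + (3 - 5/(-5 + 2/3))²)² = (-48 + (3 - 5/(-5 + 2*(⅓)))²)² = (-48 + (3 - 5/(-5 + ⅔))²)² = (-48 + (3 - 5/(-13/3))²)² = (-48 + (3 - 5*(-3/13))²)² = (-48 + (3 + 15/13)²)² = (-48 + (54/13)²)² = (-48 + 2916/169)² = (-5196/169)² = 26998416/28561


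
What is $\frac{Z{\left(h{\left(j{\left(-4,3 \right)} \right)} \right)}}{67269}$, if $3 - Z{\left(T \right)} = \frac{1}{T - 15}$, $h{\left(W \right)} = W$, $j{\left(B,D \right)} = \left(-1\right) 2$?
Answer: $\frac{52}{1143573} \approx 4.5472 \cdot 10^{-5}$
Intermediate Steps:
$j{\left(B,D \right)} = -2$
$Z{\left(T \right)} = 3 - \frac{1}{-15 + T}$ ($Z{\left(T \right)} = 3 - \frac{1}{T - 15} = 3 - \frac{1}{-15 + T}$)
$\frac{Z{\left(h{\left(j{\left(-4,3 \right)} \right)} \right)}}{67269} = \frac{\frac{1}{-15 - 2} \left(-46 + 3 \left(-2\right)\right)}{67269} = \frac{-46 - 6}{-17} \cdot \frac{1}{67269} = \left(- \frac{1}{17}\right) \left(-52\right) \frac{1}{67269} = \frac{52}{17} \cdot \frac{1}{67269} = \frac{52}{1143573}$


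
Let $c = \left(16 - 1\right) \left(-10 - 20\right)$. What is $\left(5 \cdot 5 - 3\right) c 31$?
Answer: $-306900$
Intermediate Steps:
$c = -450$ ($c = 15 \left(-30\right) = -450$)
$\left(5 \cdot 5 - 3\right) c 31 = \left(5 \cdot 5 - 3\right) \left(-450\right) 31 = \left(25 - 3\right) \left(-450\right) 31 = 22 \left(-450\right) 31 = \left(-9900\right) 31 = -306900$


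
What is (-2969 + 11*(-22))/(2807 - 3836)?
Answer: 3211/1029 ≈ 3.1205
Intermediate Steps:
(-2969 + 11*(-22))/(2807 - 3836) = (-2969 - 242)/(-1029) = -3211*(-1/1029) = 3211/1029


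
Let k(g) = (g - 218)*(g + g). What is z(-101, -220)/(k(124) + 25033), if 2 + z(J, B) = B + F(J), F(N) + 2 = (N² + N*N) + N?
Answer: 20077/1721 ≈ 11.666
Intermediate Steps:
k(g) = 2*g*(-218 + g) (k(g) = (-218 + g)*(2*g) = 2*g*(-218 + g))
F(N) = -2 + N + 2*N² (F(N) = -2 + ((N² + N*N) + N) = -2 + ((N² + N²) + N) = -2 + (2*N² + N) = -2 + (N + 2*N²) = -2 + N + 2*N²)
z(J, B) = -4 + B + J + 2*J² (z(J, B) = -2 + (B + (-2 + J + 2*J²)) = -2 + (-2 + B + J + 2*J²) = -4 + B + J + 2*J²)
z(-101, -220)/(k(124) + 25033) = (-4 - 220 - 101 + 2*(-101)²)/(2*124*(-218 + 124) + 25033) = (-4 - 220 - 101 + 2*10201)/(2*124*(-94) + 25033) = (-4 - 220 - 101 + 20402)/(-23312 + 25033) = 20077/1721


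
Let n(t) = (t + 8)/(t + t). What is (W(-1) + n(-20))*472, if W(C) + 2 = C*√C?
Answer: -4012/5 - 472*I ≈ -802.4 - 472.0*I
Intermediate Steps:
n(t) = (8 + t)/(2*t) (n(t) = (8 + t)/((2*t)) = (8 + t)*(1/(2*t)) = (8 + t)/(2*t))
W(C) = -2 + C^(3/2) (W(C) = -2 + C*√C = -2 + C^(3/2))
(W(-1) + n(-20))*472 = ((-2 + (-1)^(3/2)) + (½)*(8 - 20)/(-20))*472 = ((-2 - I) + (½)*(-1/20)*(-12))*472 = ((-2 - I) + 3/10)*472 = (-17/10 - I)*472 = -4012/5 - 472*I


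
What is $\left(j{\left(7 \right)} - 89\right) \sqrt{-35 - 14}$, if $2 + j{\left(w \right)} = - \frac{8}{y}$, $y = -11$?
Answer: $- \frac{6951 i}{11} \approx - 631.91 i$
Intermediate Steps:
$j{\left(w \right)} = - \frac{14}{11}$ ($j{\left(w \right)} = -2 - \frac{8}{-11} = -2 - - \frac{8}{11} = -2 + \frac{8}{11} = - \frac{14}{11}$)
$\left(j{\left(7 \right)} - 89\right) \sqrt{-35 - 14} = \left(- \frac{14}{11} - 89\right) \sqrt{-35 - 14} = - \frac{993 \sqrt{-49}}{11} = - \frac{993 \cdot 7 i}{11} = - \frac{6951 i}{11}$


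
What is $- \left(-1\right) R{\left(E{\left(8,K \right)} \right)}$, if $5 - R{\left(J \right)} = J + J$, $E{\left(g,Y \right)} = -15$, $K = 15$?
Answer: $35$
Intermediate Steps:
$R{\left(J \right)} = 5 - 2 J$ ($R{\left(J \right)} = 5 - \left(J + J\right) = 5 - 2 J$)
$- \left(-1\right) R{\left(E{\left(8,K \right)} \right)} = - \left(-1\right) \left(5 - -30\right) = - \left(-1\right) \left(5 + 30\right) = - \left(-1\right) 35 = \left(-1\right) \left(-35\right) = 35$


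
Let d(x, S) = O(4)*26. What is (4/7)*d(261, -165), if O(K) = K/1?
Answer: 416/7 ≈ 59.429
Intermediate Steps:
O(K) = K (O(K) = K*1 = K)
d(x, S) = 104 (d(x, S) = 4*26 = 104)
(4/7)*d(261, -165) = (4/7)*104 = 416/7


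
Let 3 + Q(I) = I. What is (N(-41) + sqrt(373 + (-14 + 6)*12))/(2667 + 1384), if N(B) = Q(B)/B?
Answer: 44/166091 + sqrt(277)/4051 ≈ 0.0043734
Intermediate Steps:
Q(I) = -3 + I
N(B) = (-3 + B)/B
(N(-41) + sqrt(373 + (-14 + 6)*12))/(2667 + 1384) = ((-3 - 41)/(-41) + sqrt(373 + (-14 + 6)*12))/(2667 + 1384) = (-1/41*(-44) + sqrt(373 - 8*12))/4051 = (44/41 + sqrt(373 - 96))*(1/4051) = (44/41 + sqrt(277))*(1/4051) = 44/166091 + sqrt(277)/4051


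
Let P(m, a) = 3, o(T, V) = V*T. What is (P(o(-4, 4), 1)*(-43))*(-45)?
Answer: 5805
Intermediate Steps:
o(T, V) = T*V
(P(o(-4, 4), 1)*(-43))*(-45) = (3*(-43))*(-45) = -129*(-45) = 5805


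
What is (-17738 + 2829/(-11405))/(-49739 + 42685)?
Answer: 202304719/80450870 ≈ 2.5146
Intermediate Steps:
(-17738 + 2829/(-11405))/(-49739 + 42685) = (-17738 + 2829*(-1/11405))/(-7054) = (-17738 - 2829/11405)*(-1/7054) = -202304719/11405*(-1/7054) = 202304719/80450870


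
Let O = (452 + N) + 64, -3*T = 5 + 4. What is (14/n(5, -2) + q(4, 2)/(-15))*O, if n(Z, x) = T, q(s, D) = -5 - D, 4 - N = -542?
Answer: -22302/5 ≈ -4460.4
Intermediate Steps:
N = 546 (N = 4 - 1*(-542) = 4 + 542 = 546)
T = -3 (T = -(5 + 4)/3 = -⅓*9 = -3)
n(Z, x) = -3
O = 1062 (O = (452 + 546) + 64 = 998 + 64 = 1062)
(14/n(5, -2) + q(4, 2)/(-15))*O = (14/(-3) + (-5 - 1*2)/(-15))*1062 = (14*(-⅓) + (-5 - 2)*(-1/15))*1062 = (-14/3 - 7*(-1/15))*1062 = (-14/3 + 7/15)*1062 = -21/5*1062 = -22302/5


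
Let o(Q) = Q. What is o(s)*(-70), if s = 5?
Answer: -350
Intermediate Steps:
o(s)*(-70) = 5*(-70) = -350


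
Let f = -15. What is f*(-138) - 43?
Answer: 2027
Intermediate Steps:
f*(-138) - 43 = -15*(-138) - 43 = 2070 - 43 = 2027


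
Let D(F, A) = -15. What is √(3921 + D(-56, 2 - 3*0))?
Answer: 3*√434 ≈ 62.498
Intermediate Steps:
√(3921 + D(-56, 2 - 3*0)) = √(3921 - 15) = √3906 = 3*√434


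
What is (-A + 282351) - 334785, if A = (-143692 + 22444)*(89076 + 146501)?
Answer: 28563187662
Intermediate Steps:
A = -28563240096 (A = -121248*235577 = -28563240096)
(-A + 282351) - 334785 = (-1*(-28563240096) + 282351) - 334785 = (28563240096 + 282351) - 334785 = 28563522447 - 334785 = 28563187662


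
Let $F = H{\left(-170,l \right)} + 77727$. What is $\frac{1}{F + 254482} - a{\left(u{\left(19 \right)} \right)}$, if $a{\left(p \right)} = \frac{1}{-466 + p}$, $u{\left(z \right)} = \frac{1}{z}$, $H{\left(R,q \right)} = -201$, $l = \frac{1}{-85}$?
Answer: $\frac{6317005}{2939266824} \approx 0.0021492$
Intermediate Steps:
$l = - \frac{1}{85} \approx -0.011765$
$F = 77526$ ($F = -201 + 77727 = 77526$)
$\frac{1}{F + 254482} - a{\left(u{\left(19 \right)} \right)} = \frac{1}{77526 + 254482} - \frac{1}{-466 + \frac{1}{19}} = \frac{1}{332008} - \frac{1}{-466 + \frac{1}{19}} = \frac{1}{332008} - \frac{1}{- \frac{8853}{19}} = \frac{1}{332008} - - \frac{19}{8853} = \frac{1}{332008} + \frac{19}{8853} = \frac{6317005}{2939266824}$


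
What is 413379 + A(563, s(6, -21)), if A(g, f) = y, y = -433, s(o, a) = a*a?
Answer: 412946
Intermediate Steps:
s(o, a) = a²
A(g, f) = -433
413379 + A(563, s(6, -21)) = 413379 - 433 = 412946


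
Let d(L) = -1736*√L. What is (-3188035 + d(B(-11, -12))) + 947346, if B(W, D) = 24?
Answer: -2240689 - 3472*√6 ≈ -2.2492e+6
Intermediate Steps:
(-3188035 + d(B(-11, -12))) + 947346 = (-3188035 - 3472*√6) + 947346 = -2240689 - 3472*√6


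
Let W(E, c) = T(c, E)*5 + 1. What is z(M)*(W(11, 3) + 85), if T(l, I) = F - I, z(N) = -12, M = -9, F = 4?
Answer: -612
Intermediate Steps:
T(l, I) = 4 - I
W(E, c) = 21 - 5*E (W(E, c) = (4 - E)*5 + 1 = (20 - 5*E) + 1 = 21 - 5*E)
z(M)*(W(11, 3) + 85) = -12*((21 - 5*11) + 85) = -12*((21 - 55) + 85) = -12*(-34 + 85) = -12*51 = -612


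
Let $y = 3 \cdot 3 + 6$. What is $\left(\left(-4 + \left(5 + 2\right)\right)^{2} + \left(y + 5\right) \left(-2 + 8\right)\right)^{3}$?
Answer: $2146689$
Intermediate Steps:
$y = 15$ ($y = 9 + 6 = 15$)
$\left(\left(-4 + \left(5 + 2\right)\right)^{2} + \left(y + 5\right) \left(-2 + 8\right)\right)^{3} = \left(\left(-4 + \left(5 + 2\right)\right)^{2} + \left(15 + 5\right) \left(-2 + 8\right)\right)^{3} = \left(\left(-4 + 7\right)^{2} + 20 \cdot 6\right)^{3} = \left(3^{2} + 120\right)^{3} = \left(9 + 120\right)^{3} = 129^{3} = 2146689$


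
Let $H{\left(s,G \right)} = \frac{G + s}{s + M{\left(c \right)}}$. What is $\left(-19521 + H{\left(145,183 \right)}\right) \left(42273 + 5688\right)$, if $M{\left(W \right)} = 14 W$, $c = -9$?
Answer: $- \frac{17772955731}{19} \approx -9.3542 \cdot 10^{8}$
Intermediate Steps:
$H{\left(s,G \right)} = \frac{G + s}{-126 + s}$ ($H{\left(s,G \right)} = \frac{G + s}{s + 14 \left(-9\right)} = \frac{G + s}{s - 126} = \frac{G + s}{-126 + s}$)
$\left(-19521 + H{\left(145,183 \right)}\right) \left(42273 + 5688\right) = \left(-19521 + \frac{183 + 145}{-126 + 145}\right) \left(42273 + 5688\right) = \left(-19521 + \frac{1}{19} \cdot 328\right) 47961 = \left(-19521 + \frac{328}{19}\right) 47961 = \left(- \frac{370571}{19}\right) 47961 = - \frac{17772955731}{19}$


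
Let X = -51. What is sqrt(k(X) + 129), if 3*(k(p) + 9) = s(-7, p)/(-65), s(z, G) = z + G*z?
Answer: sqrt(179790)/39 ≈ 10.872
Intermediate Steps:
k(p) = -1748/195 + 7*p/195 (k(p) = -9 + (-7*(1 + p)/(-65))/3 = -9 + ((-7 - 7*p)*(-1/65))/3 = -9 + (7/65 + 7*p/65)/3 = -9 + (7/195 + 7*p/195) = -1748/195 + 7*p/195)
sqrt(k(X) + 129) = sqrt((-1748/195 + (7/195)*(-51)) + 129) = sqrt((-1748/195 - 119/65) + 129) = sqrt(-421/39 + 129) = sqrt(4610/39) = sqrt(179790)/39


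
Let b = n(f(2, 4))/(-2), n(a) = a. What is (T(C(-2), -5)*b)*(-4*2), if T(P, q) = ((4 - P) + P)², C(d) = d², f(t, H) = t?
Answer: 128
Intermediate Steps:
b = -1 (b = 2/(-2) = 2*(-½) = -1)
T(P, q) = 16 (T(P, q) = 4² = 16)
(T(C(-2), -5)*b)*(-4*2) = (16*(-1))*(-4*2) = -16*(-8) = 128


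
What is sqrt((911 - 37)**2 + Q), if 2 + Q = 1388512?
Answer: 3*sqrt(239154) ≈ 1467.1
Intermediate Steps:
Q = 1388510 (Q = -2 + 1388512 = 1388510)
sqrt((911 - 37)**2 + Q) = sqrt((911 - 37)**2 + 1388510) = sqrt(874**2 + 1388510) = sqrt(763876 + 1388510) = sqrt(2152386) = 3*sqrt(239154)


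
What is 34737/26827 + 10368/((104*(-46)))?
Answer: -6997533/8021273 ≈ -0.87237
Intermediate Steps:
34737/26827 + 10368/((104*(-46))) = 34737*(1/26827) + 10368/(-4784) = 34737/26827 + 10368*(-1/4784) = 34737/26827 - 648/299 = -6997533/8021273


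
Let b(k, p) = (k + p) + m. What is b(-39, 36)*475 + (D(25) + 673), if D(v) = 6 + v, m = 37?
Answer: 16854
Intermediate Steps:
b(k, p) = 37 + k + p (b(k, p) = (k + p) + 37 = 37 + k + p)
b(-39, 36)*475 + (D(25) + 673) = (37 - 39 + 36)*475 + ((6 + 25) + 673) = 34*475 + (31 + 673) = 16150 + 704 = 16854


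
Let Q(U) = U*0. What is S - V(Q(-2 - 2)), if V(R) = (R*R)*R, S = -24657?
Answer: -24657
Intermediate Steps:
Q(U) = 0
V(R) = R**3 (V(R) = R**2*R = R**3)
S - V(Q(-2 - 2)) = -24657 - 1*0**3 = -24657 - 1*0 = -24657 + 0 = -24657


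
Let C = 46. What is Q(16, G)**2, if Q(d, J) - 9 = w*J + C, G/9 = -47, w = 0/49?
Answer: 3025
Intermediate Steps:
w = 0 (w = 0*(1/49) = 0)
G = -423 (G = 9*(-47) = -423)
Q(d, J) = 55 (Q(d, J) = 9 + (0*J + 46) = 9 + (0 + 46) = 9 + 46 = 55)
Q(16, G)**2 = 55**2 = 3025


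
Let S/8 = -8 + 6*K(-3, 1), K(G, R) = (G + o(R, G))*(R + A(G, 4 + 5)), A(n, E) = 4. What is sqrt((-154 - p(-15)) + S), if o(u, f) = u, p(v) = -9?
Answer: I*sqrt(689) ≈ 26.249*I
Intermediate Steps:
K(G, R) = (4 + R)*(G + R) (K(G, R) = (G + R)*(R + 4) = (G + R)*(4 + R) = (4 + R)*(G + R))
S = -544 (S = 8*(-8 + 6*(1**2 + 4*(-3) + 4*1 - 3*1)) = 8*(-8 + 6*(1 - 12 + 4 - 3)) = 8*(-8 + 6*(-10)) = 8*(-8 - 60) = 8*(-68) = -544)
sqrt((-154 - p(-15)) + S) = sqrt((-154 - 1*(-9)) - 544) = sqrt((-154 + 9) - 544) = sqrt(-145 - 544) = sqrt(-689) = I*sqrt(689)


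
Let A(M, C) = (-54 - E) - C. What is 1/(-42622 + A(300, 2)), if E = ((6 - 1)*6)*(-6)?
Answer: -1/42498 ≈ -2.3531e-5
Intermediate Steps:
E = -180 (E = (5*6)*(-6) = 30*(-6) = -180)
A(M, C) = 126 - C (A(M, C) = (-54 - 1*(-180)) - C = (-54 + 180) - C = 126 - C)
1/(-42622 + A(300, 2)) = 1/(-42622 + (126 - 1*2)) = 1/(-42622 + (126 - 2)) = 1/(-42622 + 124) = 1/(-42498) = -1/42498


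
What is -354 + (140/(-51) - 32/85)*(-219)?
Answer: 28018/85 ≈ 329.62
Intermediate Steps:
-354 + (140/(-51) - 32/85)*(-219) = -354 + (140*(-1/51) - 32*1/85)*(-219) = -354 + (-140/51 - 32/85)*(-219) = -354 - 796/255*(-219) = -354 + 58108/85 = 28018/85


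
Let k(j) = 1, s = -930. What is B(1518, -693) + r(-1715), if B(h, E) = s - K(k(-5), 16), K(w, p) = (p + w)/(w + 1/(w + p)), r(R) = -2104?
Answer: -54901/18 ≈ -3050.1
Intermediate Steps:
K(w, p) = (p + w)/(w + 1/(p + w))
B(h, E) = -17029/18 (B(h, E) = -930 - (16 + 1)²/(1 + 1² + 16*1) = -930 - 17²/(1 + 1 + 16) = -930 - 289/18 = -17029/18)
B(1518, -693) + r(-1715) = -17029/18 - 2104 = -54901/18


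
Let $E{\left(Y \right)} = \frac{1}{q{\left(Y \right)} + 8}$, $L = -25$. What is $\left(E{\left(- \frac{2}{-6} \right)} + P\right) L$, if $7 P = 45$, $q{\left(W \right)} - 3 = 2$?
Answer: $- \frac{14800}{91} \approx -162.64$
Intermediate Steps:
$q{\left(W \right)} = 5$ ($q{\left(W \right)} = 3 + 2 = 5$)
$P = \frac{45}{7}$ ($P = \frac{1}{7} \cdot 45 = \frac{45}{7} \approx 6.4286$)
$E{\left(Y \right)} = \frac{1}{13}$ ($E{\left(Y \right)} = \frac{1}{5 + 8} = \frac{1}{13}$)
$\left(E{\left(- \frac{2}{-6} \right)} + P\right) L = \left(\frac{1}{13} + \frac{45}{7}\right) \left(-25\right) = \frac{592}{91} \left(-25\right) = - \frac{14800}{91}$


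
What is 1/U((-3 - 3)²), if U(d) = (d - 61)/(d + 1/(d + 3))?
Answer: -281/195 ≈ -1.4410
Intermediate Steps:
U(d) = (-61 + d)/(d + 1/(3 + d))
1/U((-3 - 3)²) = 1/((-183 + ((-3 - 3)²)² - 58*(-3 - 3)²)/(1 + ((-3 - 3)²)² + 3*(-3 - 3)²)) = 1/((-183 + ((-6)²)² - 58*(-6)²)/(1 + ((-6)²)² + 3*(-6)²)) = 1/((-183 + 36² - 58*36)/(1 + 36² + 3*36)) = 1/((-183 + 1296 - 2088)/(1 + 1296 + 108)) = 1/(-975/1405) = 1/((1/1405)*(-975)) = 1/(-195/281) = -281/195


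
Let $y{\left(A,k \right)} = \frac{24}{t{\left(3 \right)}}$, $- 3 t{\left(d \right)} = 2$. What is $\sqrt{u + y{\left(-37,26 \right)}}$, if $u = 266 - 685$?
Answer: $i \sqrt{455} \approx 21.331 i$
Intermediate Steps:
$t{\left(d \right)} = - \frac{2}{3}$ ($t{\left(d \right)} = \left(- \frac{1}{3}\right) 2 = - \frac{2}{3}$)
$u = -419$
$y{\left(A,k \right)} = -36$ ($y{\left(A,k \right)} = \frac{24}{- \frac{2}{3}} = 24 \left(- \frac{3}{2}\right) = -36$)
$\sqrt{u + y{\left(-37,26 \right)}} = \sqrt{-419 - 36} = \sqrt{-455} = i \sqrt{455}$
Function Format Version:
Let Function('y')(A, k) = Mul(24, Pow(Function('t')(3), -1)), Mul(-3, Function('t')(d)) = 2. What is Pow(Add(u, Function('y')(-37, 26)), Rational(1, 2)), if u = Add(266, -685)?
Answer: Mul(I, Pow(455, Rational(1, 2))) ≈ Mul(21.331, I)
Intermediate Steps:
Function('t')(d) = Rational(-2, 3) (Function('t')(d) = Mul(Rational(-1, 3), 2) = Rational(-2, 3))
u = -419
Function('y')(A, k) = -36 (Function('y')(A, k) = Mul(24, Pow(Rational(-2, 3), -1)) = Mul(24, Rational(-3, 2)) = -36)
Pow(Add(u, Function('y')(-37, 26)), Rational(1, 2)) = Pow(Add(-419, -36), Rational(1, 2)) = Pow(-455, Rational(1, 2)) = Mul(I, Pow(455, Rational(1, 2)))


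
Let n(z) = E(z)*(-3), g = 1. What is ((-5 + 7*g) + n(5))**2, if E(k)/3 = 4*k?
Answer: 31684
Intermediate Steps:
E(k) = 12*k (E(k) = 3*(4*k) = 12*k)
n(z) = -36*z (n(z) = (12*z)*(-3) = -36*z)
((-5 + 7*g) + n(5))**2 = ((-5 + 7*1) - 36*5)**2 = ((-5 + 7) - 180)**2 = (2 - 180)**2 = (-178)**2 = 31684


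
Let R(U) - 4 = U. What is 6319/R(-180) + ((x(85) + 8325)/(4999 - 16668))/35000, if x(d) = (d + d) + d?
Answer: -64519397377/1797026000 ≈ -35.903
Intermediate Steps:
x(d) = 3*d (x(d) = 2*d + d = 3*d)
R(U) = 4 + U
6319/R(-180) + ((x(85) + 8325)/(4999 - 16668))/35000 = 6319/(4 - 180) + ((3*85 + 8325)/(4999 - 16668))/35000 = 6319/(-176) + ((255 + 8325)/(-11669))*(1/35000) = 6319*(-1/176) + (8580*(-1/11669))*(1/35000) = -6319/176 - 8580/11669*1/35000 = -6319/176 - 429/20420750 = -64519397377/1797026000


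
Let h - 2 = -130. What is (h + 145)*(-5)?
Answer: -85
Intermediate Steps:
h = -128 (h = 2 - 130 = -128)
(h + 145)*(-5) = (-128 + 145)*(-5) = 17*(-5) = -85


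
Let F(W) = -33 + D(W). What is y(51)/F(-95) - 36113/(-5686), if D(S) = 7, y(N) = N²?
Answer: -3462587/36959 ≈ -93.687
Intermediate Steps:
F(W) = -26 (F(W) = -33 + 7 = -26)
y(51)/F(-95) - 36113/(-5686) = 51²/(-26) - 36113/(-5686) = 2601*(-1/26) - 36113*(-1/5686) = -2601/26 + 36113/5686 = -3462587/36959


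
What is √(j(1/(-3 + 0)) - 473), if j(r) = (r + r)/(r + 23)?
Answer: 3*I*√60758/34 ≈ 21.749*I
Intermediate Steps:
j(r) = 2*r/(23 + r) (j(r) = (2*r)/(23 + r) = 2*r/(23 + r))
√(j(1/(-3 + 0)) - 473) = √(2/((-3 + 0)*(23 + 1/(-3 + 0))) - 473) = √(2/(-3*(23 + 1/(-3))) - 473) = √(2*(-⅓)/(23 - ⅓) - 473) = √(2*(-⅓)/(68/3) - 473) = √(2*(-⅓)*(3/68) - 473) = √(-1/34 - 473) = √(-16083/34) = 3*I*√60758/34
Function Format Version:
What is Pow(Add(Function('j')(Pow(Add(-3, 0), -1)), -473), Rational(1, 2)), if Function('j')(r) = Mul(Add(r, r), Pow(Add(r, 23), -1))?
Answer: Mul(Rational(3, 34), I, Pow(60758, Rational(1, 2))) ≈ Mul(21.749, I)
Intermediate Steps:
Function('j')(r) = Mul(2, r, Pow(Add(23, r), -1)) (Function('j')(r) = Mul(Mul(2, r), Pow(Add(23, r), -1)) = Mul(2, r, Pow(Add(23, r), -1)))
Pow(Add(Function('j')(Pow(Add(-3, 0), -1)), -473), Rational(1, 2)) = Pow(Add(Mul(2, Pow(Add(-3, 0), -1), Pow(Add(23, Pow(Add(-3, 0), -1)), -1)), -473), Rational(1, 2)) = Pow(Add(Mul(2, Pow(-3, -1), Pow(Add(23, Pow(-3, -1)), -1)), -473), Rational(1, 2)) = Pow(Add(Mul(2, Rational(-1, 3), Pow(Add(23, Rational(-1, 3)), -1)), -473), Rational(1, 2)) = Pow(Add(Mul(2, Rational(-1, 3), Pow(Rational(68, 3), -1)), -473), Rational(1, 2)) = Pow(Add(Mul(2, Rational(-1, 3), Rational(3, 68)), -473), Rational(1, 2)) = Pow(Add(Rational(-1, 34), -473), Rational(1, 2)) = Pow(Rational(-16083, 34), Rational(1, 2)) = Mul(Rational(3, 34), I, Pow(60758, Rational(1, 2)))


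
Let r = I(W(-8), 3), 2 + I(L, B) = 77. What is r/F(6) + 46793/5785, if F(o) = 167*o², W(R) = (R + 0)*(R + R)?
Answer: 93917797/11593140 ≈ 8.1012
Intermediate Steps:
W(R) = 2*R² (W(R) = R*(2*R) = 2*R²)
I(L, B) = 75 (I(L, B) = -2 + 77 = 75)
r = 75
r/F(6) + 46793/5785 = 75/((167*6²)) + 46793/5785 = 75/((167*36)) + 46793*(1/5785) = 75/6012 + 46793/5785 = 75*(1/6012) + 46793/5785 = 25/2004 + 46793/5785 = 93917797/11593140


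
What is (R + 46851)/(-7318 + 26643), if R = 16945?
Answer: 63796/19325 ≈ 3.3012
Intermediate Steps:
(R + 46851)/(-7318 + 26643) = (16945 + 46851)/(-7318 + 26643) = 63796/19325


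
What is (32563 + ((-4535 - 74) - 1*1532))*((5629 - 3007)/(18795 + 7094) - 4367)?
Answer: -2987129724502/25889 ≈ -1.1538e+8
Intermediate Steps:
(32563 + ((-4535 - 74) - 1*1532))*((5629 - 3007)/(18795 + 7094) - 4367) = (32563 + (-4609 - 1532))*(2622/25889 - 4367) = (32563 - 6141)*(2622*(1/25889) - 4367) = 26422*(2622/25889 - 4367) = 26422*(-113054641/25889) = -2987129724502/25889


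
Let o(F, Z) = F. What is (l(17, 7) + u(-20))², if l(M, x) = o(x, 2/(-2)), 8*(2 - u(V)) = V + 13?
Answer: 6241/64 ≈ 97.516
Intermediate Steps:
u(V) = 3/8 - V/8 (u(V) = 2 - (V + 13)/8 = 2 - (13 + V)/8 = 2 + (-13/8 - V/8) = 3/8 - V/8)
l(M, x) = x
(l(17, 7) + u(-20))² = (7 + (3/8 - ⅛*(-20)))² = (7 + (3/8 + 5/2))² = (7 + 23/8)² = (79/8)² = 6241/64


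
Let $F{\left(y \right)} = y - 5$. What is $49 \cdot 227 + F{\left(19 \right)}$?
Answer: $11137$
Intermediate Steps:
$F{\left(y \right)} = -5 + y$
$49 \cdot 227 + F{\left(19 \right)} = 49 \cdot 227 + \left(-5 + 19\right) = 11123 + 14 = 11137$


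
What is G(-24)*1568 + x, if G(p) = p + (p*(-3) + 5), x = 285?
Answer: 83389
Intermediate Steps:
G(p) = 5 - 2*p (G(p) = p + (-3*p + 5) = p + (5 - 3*p) = 5 - 2*p)
G(-24)*1568 + x = (5 - 2*(-24))*1568 + 285 = (5 + 48)*1568 + 285 = 53*1568 + 285 = 83104 + 285 = 83389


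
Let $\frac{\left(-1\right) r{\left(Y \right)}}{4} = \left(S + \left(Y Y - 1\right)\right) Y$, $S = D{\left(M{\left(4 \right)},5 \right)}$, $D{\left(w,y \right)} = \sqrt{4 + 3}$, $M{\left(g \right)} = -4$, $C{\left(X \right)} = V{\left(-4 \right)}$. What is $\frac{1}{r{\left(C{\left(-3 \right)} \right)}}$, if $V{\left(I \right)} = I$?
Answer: $\frac{15}{3488} - \frac{\sqrt{7}}{3488} \approx 0.0035419$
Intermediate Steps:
$C{\left(X \right)} = -4$
$D{\left(w,y \right)} = \sqrt{7}$
$S = \sqrt{7} \approx 2.6458$
$r{\left(Y \right)} = - 4 Y \left(-1 + \sqrt{7} + Y^{2}\right)$ ($r{\left(Y \right)} = - 4 \left(\sqrt{7} + \left(Y Y - 1\right)\right) Y = - 4 \left(\sqrt{7} + \left(Y^{2} - 1\right)\right) Y = - 4 \left(\sqrt{7} + \left(-1 + Y^{2}\right)\right) Y = - 4 \left(-1 + \sqrt{7} + Y^{2}\right) Y = - 4 Y \left(-1 + \sqrt{7} + Y^{2}\right)$)
$\frac{1}{r{\left(C{\left(-3 \right)} \right)}} = \frac{1}{4 \left(-4\right) \left(1 - \sqrt{7} - \left(-4\right)^{2}\right)} = \frac{1}{4 \left(-4\right) \left(1 - \sqrt{7} - 16\right)} = \frac{1}{4 \left(-4\right) \left(-15 - \sqrt{7}\right)} = \frac{1}{240 + 16 \sqrt{7}}$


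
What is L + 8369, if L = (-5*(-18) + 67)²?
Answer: 33018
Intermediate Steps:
L = 24649 (L = (90 + 67)² = 157² = 24649)
L + 8369 = 24649 + 8369 = 33018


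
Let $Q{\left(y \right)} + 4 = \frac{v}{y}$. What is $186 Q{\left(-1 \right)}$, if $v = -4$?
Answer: $0$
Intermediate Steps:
$Q{\left(y \right)} = -4 - \frac{4}{y}$
$186 Q{\left(-1 \right)} = 186 \left(-4 - \frac{4}{-1}\right) = 186 \left(-4 - -4\right) = 186 \left(-4 + 4\right) = 186 \cdot 0 = 0$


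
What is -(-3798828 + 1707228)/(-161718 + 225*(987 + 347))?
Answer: 6225/412 ≈ 15.109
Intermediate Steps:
-(-3798828 + 1707228)/(-161718 + 225*(987 + 347)) = -(-2091600)/(-161718 + 225*1334) = -(-2091600)/(-161718 + 300150) = -(-2091600)/138432 = -1*(-6225/412) = 6225/412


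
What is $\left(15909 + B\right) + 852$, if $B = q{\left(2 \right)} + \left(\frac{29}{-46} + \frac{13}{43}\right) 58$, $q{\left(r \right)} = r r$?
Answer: $\frac{16561764}{989} \approx 16746.0$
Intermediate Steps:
$q{\left(r \right)} = r^{2}$
$B = - \frac{14865}{989}$ ($B = 2^{2} + \left(\frac{29}{-46} + \frac{13}{43}\right) 58 = 4 + \left(29 \left(- \frac{1}{46}\right) + 13 \cdot \frac{1}{43}\right) 58 = 4 + \left(- \frac{29}{46} + \frac{13}{43}\right) 58 = 4 - \frac{18821}{989} = - \frac{14865}{989} \approx -15.03$)
$\left(15909 + B\right) + 852 = \left(15909 - \frac{14865}{989}\right) + 852 = \frac{15719136}{989} + 852 = \frac{16561764}{989}$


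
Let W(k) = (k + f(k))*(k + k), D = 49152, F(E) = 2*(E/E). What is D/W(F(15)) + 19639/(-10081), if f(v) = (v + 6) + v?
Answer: 10303305/10081 ≈ 1022.1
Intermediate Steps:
F(E) = 2 (F(E) = 2*1 = 2)
f(v) = 6 + 2*v (f(v) = (6 + v) + v = 6 + 2*v)
W(k) = 2*k*(6 + 3*k) (W(k) = (k + (6 + 2*k))*(k + k) = (6 + 3*k)*(2*k) = 2*k*(6 + 3*k))
D/W(F(15)) + 19639/(-10081) = 49152/((6*2*(2 + 2))) + 19639/(-10081) = 49152/((6*2*4)) + 19639*(-1/10081) = 49152/48 - 19639/10081 = 49152*(1/48) - 19639/10081 = 1024 - 19639/10081 = 10303305/10081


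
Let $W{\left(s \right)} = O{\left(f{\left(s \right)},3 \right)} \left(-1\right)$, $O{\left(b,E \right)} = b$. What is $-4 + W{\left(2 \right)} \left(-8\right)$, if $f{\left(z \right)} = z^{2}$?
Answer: $28$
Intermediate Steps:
$W{\left(s \right)} = - s^{2}$ ($W{\left(s \right)} = s^{2} \left(-1\right) = - s^{2}$)
$-4 + W{\left(2 \right)} \left(-8\right) = -4 + - 2^{2} \left(-8\right) = -4 + \left(-1\right) 4 \left(-8\right) = -4 - -32 = -4 + 32 = 28$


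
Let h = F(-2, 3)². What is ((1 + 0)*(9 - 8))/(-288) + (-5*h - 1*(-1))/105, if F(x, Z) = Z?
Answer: -4259/10080 ≈ -0.42252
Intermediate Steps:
h = 9 (h = 3² = 9)
((1 + 0)*(9 - 8))/(-288) + (-5*h - 1*(-1))/105 = ((1 + 0)*(9 - 8))/(-288) + (-5*9 - 1*(-1))/105 = (1*1)*(-1/288) + (-45 + 1)*(1/105) = 1*(-1/288) - 44*1/105 = -1/288 - 44/105 = -4259/10080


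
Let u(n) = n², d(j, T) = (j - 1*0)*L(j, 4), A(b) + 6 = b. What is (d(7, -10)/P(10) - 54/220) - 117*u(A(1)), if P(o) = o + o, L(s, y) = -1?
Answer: -643631/220 ≈ -2925.6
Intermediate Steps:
A(b) = -6 + b
P(o) = 2*o
d(j, T) = -j (d(j, T) = (j - 1*0)*(-1) = (j + 0)*(-1) = j*(-1) = -j)
(d(7, -10)/P(10) - 54/220) - 117*u(A(1)) = ((-1*7)/((2*10)) - 54/220) - 117*(-6 + 1)² = (-7/20 - 54*1/220) - 117*(-5)² = (-7*1/20 - 27/110) - 117*25 = (-7/20 - 27/110) - 2925 = -131/220 - 2925 = -643631/220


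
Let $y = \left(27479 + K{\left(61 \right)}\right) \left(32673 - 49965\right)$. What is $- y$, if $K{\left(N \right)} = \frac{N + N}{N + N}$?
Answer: $475184160$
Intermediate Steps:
$K{\left(N \right)} = 1$ ($K{\left(N \right)} = \frac{2 N}{2 N} = \frac{1}{2 N} 2 N = 1$)
$y = -475184160$ ($y = \left(27479 + 1\right) \left(32673 - 49965\right) = 27480 \left(-17292\right) = -475184160$)
$- y = \left(-1\right) \left(-475184160\right) = 475184160$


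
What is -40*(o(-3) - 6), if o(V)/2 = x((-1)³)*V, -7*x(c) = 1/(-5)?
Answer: 1728/7 ≈ 246.86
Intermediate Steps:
x(c) = 1/35 (x(c) = -⅐/(-5) = -⅐*(-⅕) = 1/35)
o(V) = 2*V/35 (o(V) = 2*(V/35) = 2*V/35)
-40*(o(-3) - 6) = -40*((2/35)*(-3) - 6) = -40*(-6/35 - 6) = -40*(-216/35) = 1728/7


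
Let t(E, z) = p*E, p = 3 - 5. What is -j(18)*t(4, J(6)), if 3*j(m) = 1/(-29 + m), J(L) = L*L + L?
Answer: -8/33 ≈ -0.24242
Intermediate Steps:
J(L) = L + L² (J(L) = L² + L = L + L²)
p = -2
t(E, z) = -2*E
j(m) = 1/(3*(-29 + m))
-j(18)*t(4, J(6)) = -1/(3*(-29 + 18))*(-2*4) = -(⅓)/(-11)*(-8) = -(⅓)*(-1/11)*(-8) = -(-1)*(-8)/33 = -1*8/33 = -8/33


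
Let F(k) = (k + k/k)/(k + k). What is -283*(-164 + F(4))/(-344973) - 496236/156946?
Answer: -713777758225/216568529832 ≈ -3.2959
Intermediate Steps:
F(k) = (1 + k)/(2*k) (F(k) = (k + 1)/((2*k)) = (1 + k)*(1/(2*k)) = (1 + k)/(2*k))
-283*(-164 + F(4))/(-344973) - 496236/156946 = -283*(-164 + (1/2)*(1 + 4)/4)/(-344973) - 496236/156946 = -283*(-164 + (1/2)*(1/4)*5)*(-1/344973) - 496236*1/156946 = -283*(-164 + 5/8)*(-1/344973) - 248118/78473 = -283*(-1307/8)*(-1/344973) - 248118/78473 = (369881/8)*(-1/344973) - 248118/78473 = -369881/2759784 - 248118/78473 = -713777758225/216568529832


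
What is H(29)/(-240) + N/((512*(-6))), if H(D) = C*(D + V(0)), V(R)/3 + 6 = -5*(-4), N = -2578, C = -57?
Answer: 135949/7680 ≈ 17.702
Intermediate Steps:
V(R) = 42 (V(R) = -18 + 3*(-5*(-4)) = -18 + 3*20 = -18 + 60 = 42)
H(D) = -2394 - 57*D (H(D) = -57*(D + 42) = -57*(42 + D) = -2394 - 57*D)
H(29)/(-240) + N/((512*(-6))) = (-2394 - 57*29)/(-240) - 2578/(512*(-6)) = (-2394 - 1653)*(-1/240) - 2578/(-3072) = -4047*(-1/240) - 2578*(-1/3072) = 1349/80 + 1289/1536 = 135949/7680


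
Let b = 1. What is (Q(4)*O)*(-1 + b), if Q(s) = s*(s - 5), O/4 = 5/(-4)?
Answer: 0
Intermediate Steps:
O = -5 (O = 4*(5/(-4)) = 4*(5*(-¼)) = 4*(-5/4) = -5)
Q(s) = s*(-5 + s)
(Q(4)*O)*(-1 + b) = ((4*(-5 + 4))*(-5))*(-1 + 1) = ((4*(-1))*(-5))*0 = -4*(-5)*0 = 20*0 = 0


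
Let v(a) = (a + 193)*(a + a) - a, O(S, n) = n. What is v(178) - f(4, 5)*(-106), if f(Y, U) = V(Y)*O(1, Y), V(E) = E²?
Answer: 138682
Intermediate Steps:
v(a) = -a + 2*a*(193 + a) (v(a) = (193 + a)*(2*a) - a = 2*a*(193 + a) - a = -a + 2*a*(193 + a))
f(Y, U) = Y³ (f(Y, U) = Y²*Y = Y³)
v(178) - f(4, 5)*(-106) = 178*(385 + 2*178) - 4³*(-106) = 178*(385 + 356) - 64*(-106) = 178*741 - 1*(-6784) = 131898 + 6784 = 138682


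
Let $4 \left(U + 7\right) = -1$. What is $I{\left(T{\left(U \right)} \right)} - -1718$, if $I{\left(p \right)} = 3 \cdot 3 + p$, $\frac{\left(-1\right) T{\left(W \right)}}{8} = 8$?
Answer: $1663$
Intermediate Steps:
$U = - \frac{29}{4}$ ($U = -7 + \frac{1}{4} \left(-1\right) = -7 - \frac{1}{4} = - \frac{29}{4} \approx -7.25$)
$T{\left(W \right)} = -64$ ($T{\left(W \right)} = \left(-8\right) 8 = -64$)
$I{\left(p \right)} = 9 + p$
$I{\left(T{\left(U \right)} \right)} - -1718 = \left(9 - 64\right) - -1718 = -55 + 1718 = 1663$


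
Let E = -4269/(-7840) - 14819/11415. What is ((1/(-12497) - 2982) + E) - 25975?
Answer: -1295455832307181/44736060768 ≈ -28958.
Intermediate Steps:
E = -2698013/3579744 (E = -4269*(-1/7840) - 14819*1/11415 = 4269/7840 - 14819/11415 = -2698013/3579744 ≈ -0.75369)
((1/(-12497) - 2982) + E) - 25975 = ((1/(-12497) - 2982) - 2698013/3579744) - 25975 = ((-1/12497 - 2982) - 2698013/3579744) - 25975 = (-37266055/12497 - 2698013/3579744) - 25975 = -133436653858381/44736060768 - 25975 = -1295455832307181/44736060768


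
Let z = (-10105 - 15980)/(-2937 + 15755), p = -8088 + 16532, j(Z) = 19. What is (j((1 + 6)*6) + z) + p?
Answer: 108452649/12818 ≈ 8461.0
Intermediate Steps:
p = 8444
z = -26085/12818 ≈ -2.0350
(j((1 + 6)*6) + z) + p = (19 - 26085/12818) + 8444 = 217457/12818 + 8444 = 108452649/12818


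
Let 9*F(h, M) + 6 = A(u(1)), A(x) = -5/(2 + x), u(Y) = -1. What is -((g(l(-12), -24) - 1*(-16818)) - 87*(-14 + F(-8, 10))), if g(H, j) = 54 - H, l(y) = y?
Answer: -54625/3 ≈ -18208.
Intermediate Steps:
F(h, M) = -11/9 (F(h, M) = -⅔ + (-5/(2 - 1))/9 = -⅔ + (-5/1)/9 = -⅔ + (-5*1)/9 = -⅔ + (⅑)*(-5) = -⅔ - 5/9 = -11/9)
-((g(l(-12), -24) - 1*(-16818)) - 87*(-14 + F(-8, 10))) = -(((54 - 1*(-12)) - 1*(-16818)) - 87*(-14 - 11/9)) = -(((54 + 12) + 16818) - 87*(-137/9)) = -((66 + 16818) + 3973/3) = -(16884 + 3973/3) = -1*54625/3 = -54625/3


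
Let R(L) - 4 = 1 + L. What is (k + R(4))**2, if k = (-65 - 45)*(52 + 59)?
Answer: 148864401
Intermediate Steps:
k = -12210 (k = -110*111 = -12210)
R(L) = 5 + L (R(L) = 4 + (1 + L) = 5 + L)
(k + R(4))**2 = (-12210 + (5 + 4))**2 = (-12210 + 9)**2 = (-12201)**2 = 148864401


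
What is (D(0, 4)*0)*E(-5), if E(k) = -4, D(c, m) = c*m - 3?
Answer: 0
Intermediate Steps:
D(c, m) = -3 + c*m
(D(0, 4)*0)*E(-5) = ((-3 + 0*4)*0)*(-4) = ((-3 + 0)*0)*(-4) = -3*0*(-4) = 0*(-4) = 0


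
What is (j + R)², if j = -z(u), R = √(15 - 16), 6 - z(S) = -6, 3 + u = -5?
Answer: (12 - I)² ≈ 143.0 - 24.0*I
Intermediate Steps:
u = -8 (u = -3 - 5 = -8)
z(S) = 12 (z(S) = 6 - 1*(-6) = 6 + 6 = 12)
R = I (R = √(-1) = I ≈ 1.0*I)
j = -12 (j = -1*12 = -12)
(j + R)² = (-12 + I)²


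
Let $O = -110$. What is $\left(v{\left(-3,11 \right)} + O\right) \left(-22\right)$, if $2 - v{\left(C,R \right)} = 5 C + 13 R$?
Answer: $5192$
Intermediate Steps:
$v{\left(C,R \right)} = 2 - 13 R - 5 C$ ($v{\left(C,R \right)} = 2 - \left(5 C + 13 R\right) = 2 - 13 R - 5 C$)
$\left(v{\left(-3,11 \right)} + O\right) \left(-22\right) = \left(\left(2 - 143 - -15\right) - 110\right) \left(-22\right) = \left(\left(2 - 143 + 15\right) - 110\right) \left(-22\right) = \left(-126 - 110\right) \left(-22\right) = \left(-236\right) \left(-22\right) = 5192$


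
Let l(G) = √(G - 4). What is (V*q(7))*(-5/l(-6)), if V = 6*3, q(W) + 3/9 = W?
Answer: 60*I*√10 ≈ 189.74*I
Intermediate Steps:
q(W) = -⅓ + W
V = 18
l(G) = √(-4 + G)
(V*q(7))*(-5/l(-6)) = (18*(-⅓ + 7))*(-5/√(-4 - 6)) = (18*(20/3))*(-5*(-I*√10/10)) = 120*(-5*(-I*√10/10)) = 120*(-(-1)*I*√10/2) = 120*(I*√10/2) = 60*I*√10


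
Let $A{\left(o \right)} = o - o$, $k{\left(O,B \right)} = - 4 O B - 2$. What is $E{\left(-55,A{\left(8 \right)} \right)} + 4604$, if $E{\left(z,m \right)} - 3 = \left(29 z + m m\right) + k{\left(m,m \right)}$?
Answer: $3010$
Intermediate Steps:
$k{\left(O,B \right)} = -2 - 4 B O$ ($k{\left(O,B \right)} = - 4 B O - 2 = -2 - 4 B O$)
$A{\left(o \right)} = 0$
$E{\left(z,m \right)} = 1 - 3 m^{2} + 29 z$ ($E{\left(z,m \right)} = 3 - \left(2 - 29 z + 3 m m\right) = 3 - \left(2 - 29 z + 3 m^{2}\right) = 1 - 3 m^{2} + 29 z$)
$E{\left(-55,A{\left(8 \right)} \right)} + 4604 = \left(1 - 3 \cdot 0^{2} + 29 \left(-55\right)\right) + 4604 = \left(1 - 0 - 1595\right) + 4604 = \left(1 + 0 - 1595\right) + 4604 = -1594 + 4604 = 3010$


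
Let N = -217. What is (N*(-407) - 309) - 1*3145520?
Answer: -3057510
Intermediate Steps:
(N*(-407) - 309) - 1*3145520 = (-217*(-407) - 309) - 1*3145520 = (88319 - 309) - 3145520 = 88010 - 3145520 = -3057510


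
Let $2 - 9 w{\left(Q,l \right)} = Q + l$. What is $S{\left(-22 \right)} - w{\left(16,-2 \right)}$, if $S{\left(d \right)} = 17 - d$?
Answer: $\frac{121}{3} \approx 40.333$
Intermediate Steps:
$w{\left(Q,l \right)} = \frac{2}{9} - \frac{Q}{9} - \frac{l}{9}$ ($w{\left(Q,l \right)} = \frac{2}{9} - \frac{Q + l}{9} = \frac{2}{9} - \left(\frac{Q}{9} + \frac{l}{9}\right) = \frac{2}{9} - \frac{Q}{9} - \frac{l}{9}$)
$S{\left(-22 \right)} - w{\left(16,-2 \right)} = \left(17 - -22\right) - \left(\frac{2}{9} - \frac{16}{9} - - \frac{2}{9}\right) = \left(17 + 22\right) - \left(\frac{2}{9} - \frac{16}{9} + \frac{2}{9}\right) = 39 - - \frac{4}{3} = 39 + \frac{4}{3} = \frac{121}{3}$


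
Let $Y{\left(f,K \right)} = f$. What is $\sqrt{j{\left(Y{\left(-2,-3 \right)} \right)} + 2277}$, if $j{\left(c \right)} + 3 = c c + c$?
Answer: $2 \sqrt{569} \approx 47.707$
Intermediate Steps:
$j{\left(c \right)} = -3 + c + c^{2}$ ($j{\left(c \right)} = -3 + \left(c c + c\right) = -3 + \left(c^{2} + c\right) = -3 + \left(c + c^{2}\right) = -3 + c + c^{2}$)
$\sqrt{j{\left(Y{\left(-2,-3 \right)} \right)} + 2277} = \sqrt{\left(-3 - 2 + \left(-2\right)^{2}\right) + 2277} = \sqrt{\left(-3 - 2 + 4\right) + 2277} = \sqrt{-1 + 2277} = \sqrt{2276} = 2 \sqrt{569}$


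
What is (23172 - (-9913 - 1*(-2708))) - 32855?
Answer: -2478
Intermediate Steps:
(23172 - (-9913 - 1*(-2708))) - 32855 = (23172 - (-9913 + 2708)) - 32855 = (23172 - 1*(-7205)) - 32855 = (23172 + 7205) - 32855 = 30377 - 32855 = -2478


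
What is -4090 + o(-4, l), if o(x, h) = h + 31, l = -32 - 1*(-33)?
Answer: -4058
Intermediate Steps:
l = 1 (l = -32 + 33 = 1)
o(x, h) = 31 + h
-4090 + o(-4, l) = -4090 + (31 + 1) = -4090 + 32 = -4058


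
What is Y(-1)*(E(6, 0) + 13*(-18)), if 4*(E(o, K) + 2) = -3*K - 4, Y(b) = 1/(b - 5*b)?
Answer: -237/4 ≈ -59.250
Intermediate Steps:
Y(b) = -1/(4*b) (Y(b) = 1/(-4*b) = -1/(4*b))
E(o, K) = -3 - 3*K/4 (E(o, K) = -2 + (-3*K - 4)/4 = -2 + (-4 - 3*K)/4 = -2 + (-1 - 3*K/4) = -3 - 3*K/4)
Y(-1)*(E(6, 0) + 13*(-18)) = (-¼/(-1))*((-3 - ¾*0) + 13*(-18)) = (-¼*(-1))*((-3 + 0) - 234) = (-3 - 234)/4 = (¼)*(-237) = -237/4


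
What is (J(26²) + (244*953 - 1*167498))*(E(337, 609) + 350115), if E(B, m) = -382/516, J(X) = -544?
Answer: 2912674050355/129 ≈ 2.2579e+10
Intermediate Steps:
E(B, m) = -191/258 (E(B, m) = -382*1/516 = -191/258)
(J(26²) + (244*953 - 1*167498))*(E(337, 609) + 350115) = (-544 + (244*953 - 1*167498))*(-191/258 + 350115) = (-544 + (232532 - 167498))*(90329479/258) = (-544 + 65034)*(90329479/258) = 64490*(90329479/258) = 2912674050355/129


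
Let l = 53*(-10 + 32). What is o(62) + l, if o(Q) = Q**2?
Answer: 5010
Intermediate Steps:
l = 1166 (l = 53*22 = 1166)
o(62) + l = 62**2 + 1166 = 3844 + 1166 = 5010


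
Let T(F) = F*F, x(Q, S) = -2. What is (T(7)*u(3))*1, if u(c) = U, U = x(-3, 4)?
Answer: -98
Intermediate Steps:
T(F) = F**2
U = -2
u(c) = -2
(T(7)*u(3))*1 = (7**2*(-2))*1 = (49*(-2))*1 = -98*1 = -98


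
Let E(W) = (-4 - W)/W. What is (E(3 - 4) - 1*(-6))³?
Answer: 729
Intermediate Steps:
E(W) = (-4 - W)/W
(E(3 - 4) - 1*(-6))³ = ((-4 - (3 - 4))/(3 - 4) - 1*(-6))³ = ((-4 - 1*(-1))/(-1) + 6)³ = (-(-4 + 1) + 6)³ = (-1*(-3) + 6)³ = (3 + 6)³ = 9³ = 729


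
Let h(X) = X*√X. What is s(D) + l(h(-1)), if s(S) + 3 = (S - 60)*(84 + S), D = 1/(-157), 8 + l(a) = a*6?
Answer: -124505866/24649 - 6*I ≈ -5051.2 - 6.0*I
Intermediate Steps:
h(X) = X^(3/2)
l(a) = -8 + 6*a (l(a) = -8 + a*6 = -8 + 6*a)
D = -1/157 ≈ -0.0063694
s(S) = -3 + (-60 + S)*(84 + S) (s(S) = -3 + (S - 60)*(84 + S) = -3 + (-60 + S)*(84 + S))
s(D) + l(h(-1)) = (-5043 + (-1/157)² + 24*(-1/157)) + (-8 + 6*(-1)^(3/2)) = (-5043 + 1/24649 - 24/157) + (-8 + 6*(-I)) = -124308674/24649 + (-8 - 6*I) = -124505866/24649 - 6*I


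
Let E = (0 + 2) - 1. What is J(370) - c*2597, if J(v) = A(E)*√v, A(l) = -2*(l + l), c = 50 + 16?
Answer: -171402 - 4*√370 ≈ -1.7148e+5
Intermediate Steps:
c = 66
E = 1 (E = 2 - 1 = 1)
A(l) = -4*l
J(v) = -4*√v (J(v) = (-4*1)*√v = -4*√v)
J(370) - c*2597 = -4*√370 - 66*2597 = -4*√370 - 1*171402 = -4*√370 - 171402 = -171402 - 4*√370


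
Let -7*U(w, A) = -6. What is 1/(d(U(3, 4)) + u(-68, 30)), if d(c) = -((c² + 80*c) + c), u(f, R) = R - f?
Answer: 49/1364 ≈ 0.035924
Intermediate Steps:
U(w, A) = 6/7 (U(w, A) = -⅐*(-6) = 6/7)
d(c) = -c² - 81*c (d(c) = -(c² + 81*c) = -c² - 81*c)
1/(d(U(3, 4)) + u(-68, 30)) = 1/(-1*6/7*(81 + 6/7) + (30 - 1*(-68))) = 1/(-1*6/7*573/7 + (30 + 68)) = 1/(-3438/49 + 98) = 1/(1364/49) = 49/1364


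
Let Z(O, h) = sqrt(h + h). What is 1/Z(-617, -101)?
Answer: -I*sqrt(202)/202 ≈ -0.07036*I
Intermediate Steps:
Z(O, h) = sqrt(2)*sqrt(h) (Z(O, h) = sqrt(2*h) = sqrt(2)*sqrt(h))
1/Z(-617, -101) = 1/(sqrt(2)*sqrt(-101)) = 1/(sqrt(2)*(I*sqrt(101))) = 1/(I*sqrt(202)) = -I*sqrt(202)/202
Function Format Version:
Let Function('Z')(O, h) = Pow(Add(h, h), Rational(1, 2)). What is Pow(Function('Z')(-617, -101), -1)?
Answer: Mul(Rational(-1, 202), I, Pow(202, Rational(1, 2))) ≈ Mul(-0.070360, I)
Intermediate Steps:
Function('Z')(O, h) = Mul(Pow(2, Rational(1, 2)), Pow(h, Rational(1, 2))) (Function('Z')(O, h) = Pow(Mul(2, h), Rational(1, 2)) = Mul(Pow(2, Rational(1, 2)), Pow(h, Rational(1, 2))))
Pow(Function('Z')(-617, -101), -1) = Pow(Mul(Pow(2, Rational(1, 2)), Pow(-101, Rational(1, 2))), -1) = Pow(Mul(Pow(2, Rational(1, 2)), Mul(I, Pow(101, Rational(1, 2)))), -1) = Pow(Mul(I, Pow(202, Rational(1, 2))), -1) = Mul(Rational(-1, 202), I, Pow(202, Rational(1, 2)))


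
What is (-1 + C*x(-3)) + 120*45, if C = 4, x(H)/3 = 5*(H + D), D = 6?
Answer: 5579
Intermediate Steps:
x(H) = 90 + 15*H (x(H) = 3*(5*(H + 6)) = 3*(5*(6 + H)) = 3*(30 + 5*H) = 90 + 15*H)
(-1 + C*x(-3)) + 120*45 = (-1 + 4*(90 + 15*(-3))) + 120*45 = (-1 + 4*(90 - 45)) + 5400 = (-1 + 4*45) + 5400 = (-1 + 180) + 5400 = 179 + 5400 = 5579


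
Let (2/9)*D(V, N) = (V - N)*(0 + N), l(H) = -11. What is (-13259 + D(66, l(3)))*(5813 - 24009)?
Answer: 310614818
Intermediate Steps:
D(V, N) = 9*N*(V - N)/2 (D(V, N) = 9*((V - N)*(0 + N))/2 = 9*((V - N)*N)/2 = 9*(N*(V - N))/2 = 9*N*(V - N)/2)
(-13259 + D(66, l(3)))*(5813 - 24009) = (-13259 + (9/2)*(-11)*(66 - 1*(-11)))*(5813 - 24009) = (-13259 + (9/2)*(-11)*(66 + 11))*(-18196) = (-13259 + (9/2)*(-11)*77)*(-18196) = (-13259 - 7623/2)*(-18196) = -34141/2*(-18196) = 310614818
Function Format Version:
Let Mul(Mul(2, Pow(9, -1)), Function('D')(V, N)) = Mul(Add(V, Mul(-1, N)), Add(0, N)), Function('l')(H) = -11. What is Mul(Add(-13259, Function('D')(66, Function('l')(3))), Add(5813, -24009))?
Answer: 310614818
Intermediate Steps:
Function('D')(V, N) = Mul(Rational(9, 2), N, Add(V, Mul(-1, N))) (Function('D')(V, N) = Mul(Rational(9, 2), Mul(Add(V, Mul(-1, N)), Add(0, N))) = Mul(Rational(9, 2), Mul(Add(V, Mul(-1, N)), N)) = Mul(Rational(9, 2), Mul(N, Add(V, Mul(-1, N)))) = Mul(Rational(9, 2), N, Add(V, Mul(-1, N))))
Mul(Add(-13259, Function('D')(66, Function('l')(3))), Add(5813, -24009)) = Mul(Add(-13259, Mul(Rational(9, 2), -11, Add(66, Mul(-1, -11)))), Add(5813, -24009)) = Mul(Add(-13259, Mul(Rational(9, 2), -11, Add(66, 11))), -18196) = Mul(Add(-13259, Mul(Rational(9, 2), -11, 77)), -18196) = Mul(Add(-13259, Rational(-7623, 2)), -18196) = Mul(Rational(-34141, 2), -18196) = 310614818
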